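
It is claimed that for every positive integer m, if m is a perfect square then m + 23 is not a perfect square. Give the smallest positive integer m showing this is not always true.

m = 121

A counterexample is any positive integer m such that m is a perfect square but m + 23 is a perfect square; we check each in order.
For m = 1, 4, 9, 16, 25, 36, 49, 64, 81, 100 the conclusion holds.
m = 121: 121 = 11² and 121 + 23 = 144 = 12².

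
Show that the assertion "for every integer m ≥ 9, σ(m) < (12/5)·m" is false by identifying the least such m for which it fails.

m = 24

Check each integer m ≥ 9 in order until the claim fails.
For m = 9, 10, 11, 12, …, 21, 22, 23 the conclusion holds.
m = 24: σ(24) = 60; 60 ≥ 288/5.
Hence m = 24 is a counterexample.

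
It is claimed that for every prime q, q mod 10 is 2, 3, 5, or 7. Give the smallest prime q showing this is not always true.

q = 11

A counterexample is any prime q such that the claim fails; we check each in order.
The first 4 eligible values, up to q = 7, all satisfy the conclusion.
q = 11: 11 mod 10 = 1 — not in {2, 3, 5, 7}.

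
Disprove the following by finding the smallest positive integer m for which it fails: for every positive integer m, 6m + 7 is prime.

m = 3

m = 1: 6m + 7 = 13, prime.
m = 2: 6m + 7 = 19, prime.
m = 3: 6m + 7 = 25 = 5 × 5, composite.
Hence m = 3 is a counterexample.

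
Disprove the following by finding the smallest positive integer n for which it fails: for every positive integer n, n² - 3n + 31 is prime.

A counterexample is any positive integer n such that n² - 3n + 31 is not prime; we check each in order.
For n = 1, 2, 3 the conclusion holds.
n = 4: n² - 3n + 31 = 35 = 5 × 7, composite.

n = 4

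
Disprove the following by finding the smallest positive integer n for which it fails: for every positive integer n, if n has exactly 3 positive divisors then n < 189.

n = 289

For n = 4, 9, 25, 49, 121, 169 the conclusion holds.
n = 289: τ(289) = 3; 289 ≥ 189.
So n = 289 is the smallest counterexample.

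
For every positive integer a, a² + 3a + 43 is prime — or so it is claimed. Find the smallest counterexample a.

Check each positive integer a in order until a² + 3a + 43 is not prime.
For a = 1, 2, 3, 4, …, 36, 37, 38 the conclusion holds.
a = 39: a² + 3a + 43 = 1681 = 41 × 41, composite.
Hence a = 39 is a counterexample.

a = 39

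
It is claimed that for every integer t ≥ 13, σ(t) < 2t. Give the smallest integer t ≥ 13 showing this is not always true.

t = 18

A counterexample is any integer t ≥ 13 such that the claim fails; we check each in order.
The first 5 eligible values, up to t = 17, all satisfy the conclusion.
t = 18: σ(18) = 39; 39 ≥ 36.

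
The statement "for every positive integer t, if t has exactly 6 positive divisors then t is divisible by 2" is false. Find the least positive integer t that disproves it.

The first 6 eligible values, up to t = 44, all satisfy the conclusion.
t = 45: τ(45) = 6; 45 mod 2 = 1.
So t = 45 is the smallest counterexample.

t = 45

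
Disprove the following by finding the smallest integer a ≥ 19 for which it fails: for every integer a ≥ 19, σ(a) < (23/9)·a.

a = 48

For a = 19, 20, 21, 22, …, 45, 46, 47 the conclusion holds.
a = 48: σ(48) = 124; 124 ≥ 368/3.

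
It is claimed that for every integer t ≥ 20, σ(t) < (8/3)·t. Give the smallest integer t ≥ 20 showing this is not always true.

t = 60

Check each integer t ≥ 20 in order until the claim fails.
The first 40 eligible values, up to t = 59, all satisfy the conclusion.
t = 60: σ(60) = 168; 168 ≥ 160.
Thus t = 60 disproves the claim, and no smaller t works.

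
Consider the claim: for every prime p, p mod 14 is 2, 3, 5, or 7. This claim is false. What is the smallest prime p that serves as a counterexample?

p = 11

We need the least prime p for which the claim fails.
p = 2: 2 mod 14 = 2.
p = 3: 3 mod 14 = 3.
p = 5: 5 mod 14 = 5.
p = 7: 7 mod 14 = 7.
p = 11: 11 mod 14 = 11 — not in {2, 3, 5, 7}.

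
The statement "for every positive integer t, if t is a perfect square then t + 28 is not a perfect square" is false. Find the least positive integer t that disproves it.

t = 36

Check each positive integer t in order until t is a perfect square but t + 28 is a perfect square.
For t = 1, 4, 9, 16, 25 the conclusion holds.
t = 36: 36 = 6² and 36 + 28 = 64 = 8².
So t = 36 is the smallest counterexample.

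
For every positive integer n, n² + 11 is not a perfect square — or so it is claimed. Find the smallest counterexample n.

We need the least positive integer n for which n² + 11 is a perfect square.
n = 1: 1² + 11 = 12, not a perfect square.
n = 2: 2² + 11 = 15, not a perfect square.
n = 3: 3² + 11 = 20, not a perfect square.
n = 4: 4² + 11 = 27, not a perfect square.
n = 5: 5² + 11 = 36 = 6², a perfect square.
So n = 5 is the smallest counterexample.

n = 5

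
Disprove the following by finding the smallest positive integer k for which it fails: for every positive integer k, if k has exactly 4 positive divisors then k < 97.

A counterexample is any positive integer k such that k has exactly 4 positive divisors but the claim fails; we check each in order.
The first 32 eligible values, up to k = 95, all satisfy the conclusion.
k = 106: τ(106) = 4; 106 ≥ 97.

k = 106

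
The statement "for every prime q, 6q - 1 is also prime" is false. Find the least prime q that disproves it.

We need the least prime q for which 6q - 1 is not prime.
The first 4 eligible values, up to q = 7, all satisfy the conclusion.
q = 11: 6q - 1 = 65 = 5 × 13, not prime.

q = 11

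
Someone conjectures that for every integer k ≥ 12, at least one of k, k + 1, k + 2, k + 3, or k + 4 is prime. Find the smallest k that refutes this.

k = 24

For k = 12, 13, 14, 15, …, 21, 22, 23 the conclusion holds.
k = 24: 24 = 2 × 12; 25 = 5 × 5; 26 = 2 × 13; 27 = 3 × 9; 28 = 2 × 14 — all composite.
Thus k = 24 disproves the claim, and no smaller k works.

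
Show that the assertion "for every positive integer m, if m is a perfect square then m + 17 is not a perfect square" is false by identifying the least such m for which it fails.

We need the least positive integer m for which m is a perfect square but m + 17 is a perfect square.
For m = 1, 4, 9, 16, 25, 36, 49 the conclusion holds.
m = 64: 64 = 8² and 64 + 17 = 81 = 9².
So m = 64 is the smallest counterexample.

m = 64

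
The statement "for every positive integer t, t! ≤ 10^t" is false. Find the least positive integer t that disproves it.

t = 25

Check each positive integer t in order until t! > 10^t.
The first 24 eligible values, up to t = 24, all satisfy the conclusion.
t = 25: t! = 15511210043330985984000000 and 10^t = 10000000000000000000000000, so 15511210043330985984000000 > 10000000000000000000000000.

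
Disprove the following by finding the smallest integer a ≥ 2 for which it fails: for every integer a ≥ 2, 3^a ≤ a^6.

A counterexample is any integer a ≥ 2 such that 3^a > a^6; we check each in order.
For a = 2, 3, 4, 5, …, 12, 13, 14 the conclusion holds.
a = 15: 3^a = 14348907 and a^6 = 11390625, so 14348907 > 11390625.
Thus a = 15 disproves the claim, and no smaller a works.

a = 15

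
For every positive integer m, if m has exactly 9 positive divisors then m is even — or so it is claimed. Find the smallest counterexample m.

m = 225

Check each positive integer m in order until m has exactly 9 positive divisors but m is odd.
For m = 36, 100, 196 the conclusion holds.
m = 225: divisors of 225: 9 divisors; 225 is odd.
So m = 225 is the smallest counterexample.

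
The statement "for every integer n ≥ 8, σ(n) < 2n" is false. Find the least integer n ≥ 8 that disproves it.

n = 12

n = 8: σ(8) = 15; 15 < 16.
n = 9: σ(9) = 13; 13 < 18.
n = 10: σ(10) = 18; 18 < 20.
n = 11: σ(11) = 12; 12 < 22.
n = 12: σ(12) = 28; 28 ≥ 24.
Hence n = 12 is a counterexample.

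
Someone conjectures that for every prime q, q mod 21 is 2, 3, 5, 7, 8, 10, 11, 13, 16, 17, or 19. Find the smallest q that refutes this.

q = 41

Check each prime q in order until the claim fails.
For q = 2, 3, 5, 7, …, 29, 31, 37 the conclusion holds.
q = 41: 41 mod 21 = 20 — not in {2, 3, 5, 7, 8, 10, 11, 13, 16, 17, 19}.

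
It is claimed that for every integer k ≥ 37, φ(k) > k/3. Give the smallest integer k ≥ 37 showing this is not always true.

k = 42

A counterexample is any integer k ≥ 37 such that the claim fails; we check each in order.
The first 5 eligible values, up to k = 41, all satisfy the conclusion.
k = 42: φ(42) = 12 and 42/3 = 14, so φ(42) ≤ 42/3.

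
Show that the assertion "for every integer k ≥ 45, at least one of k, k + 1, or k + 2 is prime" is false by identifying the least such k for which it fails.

k = 48

A counterexample is any integer k ≥ 45 such that k, k + 1, k + 2 are all composite; we check each in order.
For k = 45, 46, 47 the conclusion holds.
k = 48: 48 = 2 × 24; 49 = 7 × 7; 50 = 2 × 25 — all composite.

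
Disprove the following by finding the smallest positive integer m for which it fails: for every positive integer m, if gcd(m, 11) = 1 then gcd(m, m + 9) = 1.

m = 3

Check each positive integer m in order until gcd(m, 11) = 1 but gcd(m, m + 9) > 1.
For m = 1, 2 the conclusion holds.
m = 3: gcd(3, 12) = 3.
Hence m = 3 is a counterexample.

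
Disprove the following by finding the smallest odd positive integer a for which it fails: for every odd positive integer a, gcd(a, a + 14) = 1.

A counterexample is any odd positive integer a such that gcd(a, a + 14) > 1; we check each in order.
a = 1: gcd(1, 15) = 1.
a = 3: gcd(3, 17) = 1.
a = 5: gcd(5, 19) = 1.
a = 7: gcd(7, 21) = 7.

a = 7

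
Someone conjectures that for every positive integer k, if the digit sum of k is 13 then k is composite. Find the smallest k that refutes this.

A counterexample is any positive integer k such that the digit sum of k is 13 but k is prime; we check each in order.
For k = 49, 58 the conclusion holds.
k = 67: digit sum 13; 67 is prime, not composite.
So k = 67 is the smallest counterexample.

k = 67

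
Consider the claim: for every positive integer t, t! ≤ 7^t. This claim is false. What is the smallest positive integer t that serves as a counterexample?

The first 16 eligible values, up to t = 16, all satisfy the conclusion.
t = 17: t! = 355687428096000 and 7^t = 232630513987207, so 355687428096000 > 232630513987207.
Thus t = 17 disproves the claim, and no smaller t works.

t = 17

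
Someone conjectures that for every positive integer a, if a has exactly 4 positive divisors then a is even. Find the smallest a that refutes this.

a = 15

The first 4 eligible values, up to a = 14, all satisfy the conclusion.
a = 15: divisors of 15: 1, 3, 5, 15; 15 is odd.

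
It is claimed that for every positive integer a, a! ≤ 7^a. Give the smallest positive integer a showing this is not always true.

We need the least positive integer a for which a! > 7^a.
For a = 1, 2, 3, 4, …, 14, 15, 16 the conclusion holds.
a = 17: a! = 355687428096000 and 7^a = 232630513987207, so 355687428096000 > 232630513987207.

a = 17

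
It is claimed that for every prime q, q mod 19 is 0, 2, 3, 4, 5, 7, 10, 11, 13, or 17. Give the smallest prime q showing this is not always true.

q = 31

A counterexample is any prime q such that the claim fails; we check each in order.
The first 10 eligible values, up to q = 29, all satisfy the conclusion.
q = 31: 31 mod 19 = 12 — not in {0, 2, 3, 4, 5, 7, 10, 11, 13, 17}.
So q = 31 is the smallest counterexample.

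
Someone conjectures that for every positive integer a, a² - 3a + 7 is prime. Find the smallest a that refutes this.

a = 6

The first 5 eligible values, up to a = 5, all satisfy the conclusion.
a = 6: a² - 3a + 7 = 25 = 5 × 5, composite.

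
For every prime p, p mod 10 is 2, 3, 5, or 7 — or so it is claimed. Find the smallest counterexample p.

We need the least prime p for which the claim fails.
The first 4 eligible values, up to p = 7, all satisfy the conclusion.
p = 11: 11 mod 10 = 1 — not in {2, 3, 5, 7}.

p = 11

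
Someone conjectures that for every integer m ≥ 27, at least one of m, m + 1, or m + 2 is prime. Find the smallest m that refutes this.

m = 32

Check each integer m ≥ 27 in order until m, m + 1, m + 2 are all composite.
The first 5 eligible values, up to m = 31, all satisfy the conclusion.
m = 32: 32 = 2 × 16; 33 = 3 × 11; 34 = 2 × 17 — all composite.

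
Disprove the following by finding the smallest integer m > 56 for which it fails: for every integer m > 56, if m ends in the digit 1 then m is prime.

We need the least integer m > 56 for which m ends in the digit 1 but m is not prime.
m = 61: 61 ends in 1 and is prime.
m = 71: 71 ends in 1 and is prime.
m = 81: 81 ends in 1; 81 = 3 × 27, composite.
Hence m = 81 is a counterexample.

m = 81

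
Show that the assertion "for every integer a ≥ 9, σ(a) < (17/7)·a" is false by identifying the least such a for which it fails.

A counterexample is any integer a ≥ 9 such that the claim fails; we check each in order.
For a = 9, 10, 11, 12, …, 21, 22, 23 the conclusion holds.
a = 24: σ(24) = 60; 60 ≥ 408/7.
Hence a = 24 is a counterexample.

a = 24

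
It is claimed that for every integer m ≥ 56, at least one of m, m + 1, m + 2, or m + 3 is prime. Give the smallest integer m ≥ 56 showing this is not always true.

m = 62

Check each integer m ≥ 56 in order until m, m + 1, m + 2, m + 3 are all composite.
m = 56: 59 is prime.
m = 57: 59 is prime.
m = 58: 59 is prime.
m = 59: 59 is prime.
m = 60: 61 is prime.
m = 61: 61 is prime.
m = 62: 62 = 2 × 31; 63 = 3 × 21; 64 = 2 × 32; 65 = 5 × 13 — all composite.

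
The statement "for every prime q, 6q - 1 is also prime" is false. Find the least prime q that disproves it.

q = 2: 6q - 1 = 11, prime.
q = 3: 6q - 1 = 17, prime.
q = 5: 6q - 1 = 29, prime.
q = 7: 6q - 1 = 41, prime.
q = 11: 6q - 1 = 65 = 5 × 13, not prime.
So q = 11 is the smallest counterexample.

q = 11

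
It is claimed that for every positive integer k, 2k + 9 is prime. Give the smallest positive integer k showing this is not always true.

k = 3

k = 1: 2k + 9 = 11, prime.
k = 2: 2k + 9 = 13, prime.
k = 3: 2k + 9 = 15 = 3 × 5, composite.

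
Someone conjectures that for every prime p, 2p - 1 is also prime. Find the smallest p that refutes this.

p = 5

A counterexample is any prime p such that 2p - 1 is not prime; we check each in order.
For p = 2, 3 the conclusion holds.
p = 5: 2p - 1 = 9 = 3 × 3, not prime.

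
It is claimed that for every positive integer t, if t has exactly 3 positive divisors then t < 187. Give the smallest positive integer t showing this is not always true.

For t = 4, 9, 25, 49, 121, 169 the conclusion holds.
t = 289: τ(289) = 3; 289 ≥ 187.

t = 289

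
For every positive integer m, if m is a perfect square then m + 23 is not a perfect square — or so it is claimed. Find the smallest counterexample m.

m = 121

Check each positive integer m in order until m is a perfect square but m + 23 is a perfect square.
For m = 1, 4, 9, 16, 25, 36, 49, 64, 81, 100 the conclusion holds.
m = 121: 121 = 11² and 121 + 23 = 144 = 12².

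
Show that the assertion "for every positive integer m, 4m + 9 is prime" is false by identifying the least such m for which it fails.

m = 1: 4m + 9 = 13, prime.
m = 2: 4m + 9 = 17, prime.
m = 3: 4m + 9 = 21 = 3 × 7, composite.

m = 3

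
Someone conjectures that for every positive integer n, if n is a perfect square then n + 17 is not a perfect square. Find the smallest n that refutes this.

We need the least positive integer n for which n is a perfect square but n + 17 is a perfect square.
The first 7 eligible values, up to n = 49, all satisfy the conclusion.
n = 64: 64 = 8² and 64 + 17 = 81 = 9².
So n = 64 is the smallest counterexample.

n = 64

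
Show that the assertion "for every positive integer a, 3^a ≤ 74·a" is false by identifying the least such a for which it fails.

We need the least positive integer a for which 3^a > 74·a.
a = 1: 3^a = 3 and 74·a = 74, so 3 ≤ 74.
a = 2: 3^a = 9 and 74·a = 148, so 9 ≤ 148.
a = 3: 3^a = 27 and 74·a = 222, so 27 ≤ 222.
a = 4: 3^a = 81 and 74·a = 296, so 81 ≤ 296.
a = 5: 3^a = 243 and 74·a = 370, so 243 ≤ 370.
a = 6: 3^a = 729 and 74·a = 444, so 729 > 444.
So a = 6 is the smallest counterexample.

a = 6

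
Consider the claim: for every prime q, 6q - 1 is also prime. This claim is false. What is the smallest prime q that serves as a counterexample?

q = 11

Check each prime q in order until 6q - 1 is not prime.
q = 2: 6q - 1 = 11, prime.
q = 3: 6q - 1 = 17, prime.
q = 5: 6q - 1 = 29, prime.
q = 7: 6q - 1 = 41, prime.
q = 11: 6q - 1 = 65 = 5 × 13, not prime.
Thus q = 11 disproves the claim, and no smaller q works.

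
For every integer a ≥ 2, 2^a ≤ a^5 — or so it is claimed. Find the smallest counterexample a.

A counterexample is any integer a ≥ 2 such that 2^a > a^5; we check each in order.
For a = 2, 3, 4, 5, …, 20, 21, 22 the conclusion holds.
a = 23: 2^a = 8388608 and a^5 = 6436343, so 8388608 > 6436343.

a = 23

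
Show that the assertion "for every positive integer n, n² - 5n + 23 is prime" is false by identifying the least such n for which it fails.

n = 19

A counterexample is any positive integer n such that n² - 5n + 23 is not prime; we check each in order.
For n = 1, 2, 3, 4, …, 16, 17, 18 the conclusion holds.
n = 19: n² - 5n + 23 = 289 = 17 × 17, composite.
Thus n = 19 disproves the claim, and no smaller n works.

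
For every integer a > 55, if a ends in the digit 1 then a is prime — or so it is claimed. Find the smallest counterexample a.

a = 81

a = 61: 61 ends in 1 and is prime.
a = 71: 71 ends in 1 and is prime.
a = 81: 81 ends in 1; 81 = 3 × 27, composite.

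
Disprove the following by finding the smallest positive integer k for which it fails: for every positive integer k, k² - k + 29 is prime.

A counterexample is any positive integer k such that k² - k + 29 is not prime; we check each in order.
For k = 1, 2 the conclusion holds.
k = 3: k² - k + 29 = 35 = 5 × 7, composite.
Thus k = 3 disproves the claim, and no smaller k works.

k = 3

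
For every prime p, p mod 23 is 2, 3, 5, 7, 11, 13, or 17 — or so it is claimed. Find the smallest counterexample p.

p = 19

We need the least prime p for which the claim fails.
p = 2: 2 mod 23 = 2.
p = 3: 3 mod 23 = 3.
p = 5: 5 mod 23 = 5.
p = 7: 7 mod 23 = 7.
p = 11: 11 mod 23 = 11.
p = 13: 13 mod 23 = 13.
p = 17: 17 mod 23 = 17.
p = 19: 19 mod 23 = 19 — not in {2, 3, 5, 7, 11, 13, 17}.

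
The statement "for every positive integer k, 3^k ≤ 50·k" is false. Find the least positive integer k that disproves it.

k = 6

The first 5 eligible values, up to k = 5, all satisfy the conclusion.
k = 6: 3^k = 729 and 50·k = 300, so 729 > 300.
So k = 6 is the smallest counterexample.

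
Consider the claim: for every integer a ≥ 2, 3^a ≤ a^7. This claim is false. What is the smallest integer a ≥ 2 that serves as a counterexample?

Check each integer a ≥ 2 in order until 3^a > a^7.
For a = 2, 3, 4, 5, …, 16, 17, 18 the conclusion holds.
a = 19: 3^a = 1162261467 and a^7 = 893871739, so 1162261467 > 893871739.

a = 19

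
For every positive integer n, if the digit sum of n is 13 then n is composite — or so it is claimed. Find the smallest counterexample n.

n = 67

We need the least positive integer n for which the digit sum of n is 13 but n is prime.
For n = 49, 58 the conclusion holds.
n = 67: digit sum 13; 67 is prime, not composite.
So n = 67 is the smallest counterexample.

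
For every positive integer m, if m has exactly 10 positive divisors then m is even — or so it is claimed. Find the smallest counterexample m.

m = 405

For m = 48, 80, 112, 162, 176, 208, 272, 304, 368 the conclusion holds.
m = 405: divisors of 405: 10 divisors; 405 is odd.
Thus m = 405 disproves the claim, and no smaller m works.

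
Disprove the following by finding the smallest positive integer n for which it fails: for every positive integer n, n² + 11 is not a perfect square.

A counterexample is any positive integer n such that n² + 11 is a perfect square; we check each in order.
For n = 1, 2, 3, 4 the conclusion holds.
n = 5: 5² + 11 = 36 = 6², a perfect square.

n = 5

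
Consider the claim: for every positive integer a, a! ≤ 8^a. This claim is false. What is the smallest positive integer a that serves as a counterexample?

a = 20

Check each positive integer a in order until a! > 8^a.
For a = 1, 2, 3, 4, …, 17, 18, 19 the conclusion holds.
a = 20: a! = 2432902008176640000 and 8^a = 1152921504606846976, so 2432902008176640000 > 1152921504606846976.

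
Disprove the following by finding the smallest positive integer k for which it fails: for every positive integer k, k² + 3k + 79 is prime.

k = 5

A counterexample is any positive integer k such that k² + 3k + 79 is not prime; we check each in order.
For k = 1, 2, 3, 4 the conclusion holds.
k = 5: k² + 3k + 79 = 119 = 7 × 17, composite.
Thus k = 5 disproves the claim, and no smaller k works.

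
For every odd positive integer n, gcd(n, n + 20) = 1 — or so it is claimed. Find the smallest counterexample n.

n = 5

Check each odd positive integer n in order until gcd(n, n + 20) > 1.
For n = 1, 3 the conclusion holds.
n = 5: gcd(5, 25) = 5.
So n = 5 is the smallest counterexample.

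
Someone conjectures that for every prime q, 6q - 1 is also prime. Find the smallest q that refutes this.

For q = 2, 3, 5, 7 the conclusion holds.
q = 11: 6q - 1 = 65 = 5 × 13, not prime.

q = 11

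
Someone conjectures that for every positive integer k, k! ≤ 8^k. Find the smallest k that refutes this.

k = 20

Check each positive integer k in order until k! > 8^k.
The first 19 eligible values, up to k = 19, all satisfy the conclusion.
k = 20: k! = 2432902008176640000 and 8^k = 1152921504606846976, so 2432902008176640000 > 1152921504606846976.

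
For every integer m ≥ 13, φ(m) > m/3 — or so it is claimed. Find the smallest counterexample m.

A counterexample is any integer m ≥ 13 such that the claim fails; we check each in order.
The first 5 eligible values, up to m = 17, all satisfy the conclusion.
m = 18: φ(18) = 6 and 18/3 = 6, so φ(18) ≤ 18/3.

m = 18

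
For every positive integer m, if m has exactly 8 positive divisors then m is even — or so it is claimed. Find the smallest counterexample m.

For m = 24, 30, 40, 42, …, 88, 102, 104 the conclusion holds.
m = 105: divisors of 105: 1, 3, 5, 7, 15, 21, 35, 105; 105 is odd.
So m = 105 is the smallest counterexample.

m = 105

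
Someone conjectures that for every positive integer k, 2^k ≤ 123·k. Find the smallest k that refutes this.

A counterexample is any positive integer k such that 2^k > 123·k; we check each in order.
For k = 1, 2, 3, 4, 5, 6, 7, 8, 9, 10 the conclusion holds.
k = 11: 2^k = 2048 and 123·k = 1353, so 2048 > 1353.

k = 11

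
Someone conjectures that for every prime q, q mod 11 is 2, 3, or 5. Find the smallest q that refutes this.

We need the least prime q for which the claim fails.
For q = 2, 3, 5 the conclusion holds.
q = 7: 7 mod 11 = 7 — not in {2, 3, 5}.
Thus q = 7 disproves the claim, and no smaller q works.

q = 7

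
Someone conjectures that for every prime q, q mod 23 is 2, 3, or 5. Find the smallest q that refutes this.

q = 7

Check each prime q in order until the claim fails.
q = 2: 2 mod 23 = 2.
q = 3: 3 mod 23 = 3.
q = 5: 5 mod 23 = 5.
q = 7: 7 mod 23 = 7 — not in {2, 3, 5}.
Hence q = 7 is a counterexample.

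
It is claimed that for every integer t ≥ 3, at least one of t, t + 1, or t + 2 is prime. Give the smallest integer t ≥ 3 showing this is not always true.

t = 8

We need the least integer t ≥ 3 for which t, t + 1, t + 2 are all composite.
The first 5 eligible values, up to t = 7, all satisfy the conclusion.
t = 8: 8 = 2 × 4; 9 = 3 × 3; 10 = 2 × 5 — all composite.
Hence t = 8 is a counterexample.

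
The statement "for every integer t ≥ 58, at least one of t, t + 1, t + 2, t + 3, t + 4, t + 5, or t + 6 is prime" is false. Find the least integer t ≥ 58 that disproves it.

Check each integer t ≥ 58 in order until t, t + 1, t + 2, t + 3, t + 4, t + 5, t + 6 are all composite.
For t = 58, 59, 60, 61, …, 87, 88, 89 the conclusion holds.
t = 90: 90 = 2 × 45; 91 = 7 × 13; 92 = 2 × 46; 93 = 3 × 31; 94 = 2 × 47; 95 = 5 × 19; 96 = 2 × 48 — all composite.

t = 90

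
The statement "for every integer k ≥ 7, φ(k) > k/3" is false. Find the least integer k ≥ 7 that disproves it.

Check each integer k ≥ 7 in order until the claim fails.
k = 7: φ(7) = 6 and 7/3 = 7/3, so φ(7) > 7/3.
k = 8: φ(8) = 4 and 8/3 = 8/3, so φ(8) > 8/3.
k = 9: φ(9) = 6 and 9/3 = 3, so φ(9) > 9/3.
k = 10: φ(10) = 4 and 10/3 = 10/3, so φ(10) > 10/3.
k = 11: φ(11) = 10 and 11/3 = 11/3, so φ(11) > 11/3.
k = 12: φ(12) = 4 and 12/3 = 4, so φ(12) ≤ 12/3.

k = 12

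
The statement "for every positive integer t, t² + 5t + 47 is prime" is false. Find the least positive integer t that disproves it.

t = 38

Check each positive integer t in order until t² + 5t + 47 is not prime.
The first 37 eligible values, up to t = 37, all satisfy the conclusion.
t = 38: t² + 5t + 47 = 1681 = 41 × 41, composite.
Thus t = 38 disproves the claim, and no smaller t works.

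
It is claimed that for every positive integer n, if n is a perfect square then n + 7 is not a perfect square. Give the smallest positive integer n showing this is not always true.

n = 9

n = 1: 1 + 7 = 8, not a perfect square.
n = 4: 4 + 7 = 11, not a perfect square.
n = 9: 9 = 3² and 9 + 7 = 16 = 4².
So n = 9 is the smallest counterexample.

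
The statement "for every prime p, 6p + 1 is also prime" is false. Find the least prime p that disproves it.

p = 19

p = 2: 6p + 1 = 13, prime.
p = 3: 6p + 1 = 19, prime.
p = 5: 6p + 1 = 31, prime.
p = 7: 6p + 1 = 43, prime.
p = 11: 6p + 1 = 67, prime.
p = 13: 6p + 1 = 79, prime.
p = 17: 6p + 1 = 103, prime.
p = 19: 6p + 1 = 115 = 5 × 23, not prime.
So p = 19 is the smallest counterexample.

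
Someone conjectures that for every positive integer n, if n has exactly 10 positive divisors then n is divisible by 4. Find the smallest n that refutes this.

n = 162

A counterexample is any positive integer n such that n has exactly 10 positive divisors but n is not divisible by 4; we check each in order.
For n = 48, 80, 112 the conclusion holds.
n = 162: τ(162) = 10; 162 mod 4 = 2.
Hence n = 162 is a counterexample.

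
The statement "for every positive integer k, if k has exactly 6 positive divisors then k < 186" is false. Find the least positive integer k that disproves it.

k = 188

Check each positive integer k in order until k has exactly 6 positive divisors but the claim fails.
For k = 12, 18, 20, 28, …, 171, 172, 175 the conclusion holds.
k = 188: τ(188) = 6; 188 ≥ 186.
So k = 188 is the smallest counterexample.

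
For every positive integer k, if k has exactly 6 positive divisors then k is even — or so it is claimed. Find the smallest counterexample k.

k = 12: divisors of 12: 1, 2, 3, 4, 6, 12; 12 is even.
k = 18: divisors of 18: 1, 2, 3, 6, 9, 18; 18 is even.
k = 20: divisors of 20: 1, 2, 4, 5, 10, 20; 20 is even.
k = 28: divisors of 28: 1, 2, 4, 7, 14, 28; 28 is even.
k = 32: divisors of 32: 1, 2, 4, 8, 16, 32; 32 is even.
k = 44: divisors of 44: 1, 2, 4, 11, 22, 44; 44 is even.
k = 45: divisors of 45: 1, 3, 5, 9, 15, 45; 45 is odd.
Hence k = 45 is a counterexample.

k = 45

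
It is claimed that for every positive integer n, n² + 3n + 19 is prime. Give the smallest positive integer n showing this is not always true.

We need the least positive integer n for which n² + 3n + 19 is not prime.
For n = 1, 2, 3, 4, …, 12, 13, 14 the conclusion holds.
n = 15: n² + 3n + 19 = 289 = 17 × 17, composite.

n = 15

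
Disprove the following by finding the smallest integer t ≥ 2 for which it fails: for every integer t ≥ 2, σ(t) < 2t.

t = 6

A counterexample is any integer t ≥ 2 such that the claim fails; we check each in order.
The first 4 eligible values, up to t = 5, all satisfy the conclusion.
t = 6: σ(6) = 12; 12 ≥ 12.
Thus t = 6 disproves the claim, and no smaller t works.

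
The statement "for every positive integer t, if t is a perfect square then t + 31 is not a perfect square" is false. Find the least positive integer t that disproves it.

t = 225

For t = 1, 4, 9, 16, …, 144, 169, 196 the conclusion holds.
t = 225: 225 = 15² and 225 + 31 = 256 = 16².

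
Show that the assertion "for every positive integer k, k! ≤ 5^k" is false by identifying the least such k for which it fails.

A counterexample is any positive integer k such that k! > 5^k; we check each in order.
The first 11 eligible values, up to k = 11, all satisfy the conclusion.
k = 12: k! = 479001600 and 5^k = 244140625, so 479001600 > 244140625.
So k = 12 is the smallest counterexample.

k = 12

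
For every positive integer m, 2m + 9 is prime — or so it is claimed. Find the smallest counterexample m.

A counterexample is any positive integer m such that 2m + 9 is not prime; we check each in order.
For m = 1, 2 the conclusion holds.
m = 3: 2m + 9 = 15 = 3 × 5, composite.

m = 3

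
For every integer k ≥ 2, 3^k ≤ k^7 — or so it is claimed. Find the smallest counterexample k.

k = 19

Check each integer k ≥ 2 in order until 3^k > k^7.
For k = 2, 3, 4, 5, …, 16, 17, 18 the conclusion holds.
k = 19: 3^k = 1162261467 and k^7 = 893871739, so 1162261467 > 893871739.
Hence k = 19 is a counterexample.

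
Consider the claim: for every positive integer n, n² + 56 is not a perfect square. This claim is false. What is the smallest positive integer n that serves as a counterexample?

A counterexample is any positive integer n such that n² + 56 is a perfect square; we check each in order.
The first 4 eligible values, up to n = 4, all satisfy the conclusion.
n = 5: 5² + 56 = 81 = 9², a perfect square.
So n = 5 is the smallest counterexample.

n = 5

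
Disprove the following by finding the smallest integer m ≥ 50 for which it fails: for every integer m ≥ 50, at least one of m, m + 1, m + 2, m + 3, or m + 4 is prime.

m = 54

We need the least integer m ≥ 50 for which m, m + 1, m + 2, m + 3, m + 4 are all composite.
m = 50: 53 is prime.
m = 51: 53 is prime.
m = 52: 53 is prime.
m = 53: 53 is prime.
m = 54: 54 = 2 × 27; 55 = 5 × 11; 56 = 2 × 28; 57 = 3 × 19; 58 = 2 × 29 — all composite.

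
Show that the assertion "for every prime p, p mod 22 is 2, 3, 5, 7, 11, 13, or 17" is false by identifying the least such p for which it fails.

p = 19

We need the least prime p for which the claim fails.
For p = 2, 3, 5, 7, 11, 13, 17 the conclusion holds.
p = 19: 19 mod 22 = 19 — not in {2, 3, 5, 7, 11, 13, 17}.
So p = 19 is the smallest counterexample.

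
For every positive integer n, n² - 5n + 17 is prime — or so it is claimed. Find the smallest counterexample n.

A counterexample is any positive integer n such that n² - 5n + 17 is not prime; we check each in order.
For n = 1, 2, 3, 4, …, 10, 11, 12 the conclusion holds.
n = 13: n² - 5n + 17 = 121 = 11 × 11, composite.

n = 13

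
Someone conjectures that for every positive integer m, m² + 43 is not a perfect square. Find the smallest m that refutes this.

m = 21

The first 20 eligible values, up to m = 20, all satisfy the conclusion.
m = 21: 21² + 43 = 484 = 22², a perfect square.
Thus m = 21 disproves the claim, and no smaller m works.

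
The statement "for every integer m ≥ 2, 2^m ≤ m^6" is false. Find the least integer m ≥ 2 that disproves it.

m = 30

Check each integer m ≥ 2 in order until 2^m > m^6.
The first 28 eligible values, up to m = 29, all satisfy the conclusion.
m = 30: 2^m = 1073741824 and m^6 = 729000000, so 1073741824 > 729000000.
Thus m = 30 disproves the claim, and no smaller m works.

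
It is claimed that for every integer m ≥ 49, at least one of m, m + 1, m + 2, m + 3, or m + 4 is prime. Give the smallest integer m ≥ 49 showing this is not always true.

m = 54

The first 5 eligible values, up to m = 53, all satisfy the conclusion.
m = 54: 54 = 2 × 27; 55 = 5 × 11; 56 = 2 × 28; 57 = 3 × 19; 58 = 2 × 29 — all composite.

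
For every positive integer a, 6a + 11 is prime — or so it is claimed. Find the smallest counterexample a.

a = 4

We need the least positive integer a for which 6a + 11 is not prime.
a = 1: 6a + 11 = 17, prime.
a = 2: 6a + 11 = 23, prime.
a = 3: 6a + 11 = 29, prime.
a = 4: 6a + 11 = 35 = 5 × 7, composite.
So a = 4 is the smallest counterexample.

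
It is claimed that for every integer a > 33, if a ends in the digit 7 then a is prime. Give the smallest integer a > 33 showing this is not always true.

a = 57

Check each integer a > 33 in order until a ends in the digit 7 but a is not prime.
a = 37: 37 ends in 7 and is prime.
a = 47: 47 ends in 7 and is prime.
a = 57: 57 ends in 7; 57 = 3 × 19, composite.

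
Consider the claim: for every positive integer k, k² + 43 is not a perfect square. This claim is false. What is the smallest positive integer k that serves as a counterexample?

k = 21

For k = 1, 2, 3, 4, …, 18, 19, 20 the conclusion holds.
k = 21: 21² + 43 = 484 = 22², a perfect square.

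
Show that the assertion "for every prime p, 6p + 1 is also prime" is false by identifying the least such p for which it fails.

A counterexample is any prime p such that 6p + 1 is not prime; we check each in order.
For p = 2, 3, 5, 7, 11, 13, 17 the conclusion holds.
p = 19: 6p + 1 = 115 = 5 × 23, not prime.

p = 19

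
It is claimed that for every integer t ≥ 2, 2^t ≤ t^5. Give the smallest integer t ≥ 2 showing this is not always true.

The first 21 eligible values, up to t = 22, all satisfy the conclusion.
t = 23: 2^t = 8388608 and t^5 = 6436343, so 8388608 > 6436343.
Thus t = 23 disproves the claim, and no smaller t works.

t = 23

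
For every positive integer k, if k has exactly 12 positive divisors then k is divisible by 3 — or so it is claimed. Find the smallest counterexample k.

We need the least positive integer k for which k has exactly 12 positive divisors but k is not divisible by 3.
The first 8 eligible values, up to k = 132, all satisfy the conclusion.
k = 140: τ(140) = 12; 140 mod 3 = 2.

k = 140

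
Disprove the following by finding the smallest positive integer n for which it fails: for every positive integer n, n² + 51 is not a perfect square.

Check each positive integer n in order until n² + 51 is a perfect square.
The first 6 eligible values, up to n = 6, all satisfy the conclusion.
n = 7: 7² + 51 = 100 = 10², a perfect square.

n = 7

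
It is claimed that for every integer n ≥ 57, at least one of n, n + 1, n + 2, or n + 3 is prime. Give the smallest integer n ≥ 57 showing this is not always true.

n = 57: 59 is prime.
n = 58: 59 is prime.
n = 59: 59 is prime.
n = 60: 61 is prime.
n = 61: 61 is prime.
n = 62: 62 = 2 × 31; 63 = 3 × 21; 64 = 2 × 32; 65 = 5 × 13 — all composite.
Hence n = 62 is a counterexample.

n = 62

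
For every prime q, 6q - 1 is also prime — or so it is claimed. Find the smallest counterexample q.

q = 11

A counterexample is any prime q such that 6q - 1 is not prime; we check each in order.
For q = 2, 3, 5, 7 the conclusion holds.
q = 11: 6q - 1 = 65 = 5 × 13, not prime.
Thus q = 11 disproves the claim, and no smaller q works.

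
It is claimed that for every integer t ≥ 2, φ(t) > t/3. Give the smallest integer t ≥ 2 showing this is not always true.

For t = 2, 3, 4, 5 the conclusion holds.
t = 6: φ(6) = 2 and 6/3 = 2, so φ(6) ≤ 6/3.

t = 6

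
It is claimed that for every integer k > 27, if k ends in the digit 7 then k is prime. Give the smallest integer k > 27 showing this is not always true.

A counterexample is any integer k > 27 such that k ends in the digit 7 but k is not prime; we check each in order.
k = 37: 37 ends in 7 and is prime.
k = 47: 47 ends in 7 and is prime.
k = 57: 57 ends in 7; 57 = 3 × 19, composite.
Thus k = 57 disproves the claim, and no smaller k works.

k = 57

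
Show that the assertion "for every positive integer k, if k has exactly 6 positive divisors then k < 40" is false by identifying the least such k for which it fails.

k = 44

A counterexample is any positive integer k such that k has exactly 6 positive divisors but the claim fails; we check each in order.
k = 12: τ(12) = 6; 12 < 40.
k = 18: τ(18) = 6; 18 < 40.
k = 20: τ(20) = 6; 20 < 40.
k = 28: τ(28) = 6; 28 < 40.
k = 32: τ(32) = 6; 32 < 40.
k = 44: τ(44) = 6; 44 ≥ 40.
So k = 44 is the smallest counterexample.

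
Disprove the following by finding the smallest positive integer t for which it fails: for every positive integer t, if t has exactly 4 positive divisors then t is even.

t = 15

t = 6: divisors of 6: 1, 2, 3, 6; 6 is even.
t = 8: divisors of 8: 1, 2, 4, 8; 8 is even.
t = 10: divisors of 10: 1, 2, 5, 10; 10 is even.
t = 14: divisors of 14: 1, 2, 7, 14; 14 is even.
t = 15: divisors of 15: 1, 3, 5, 15; 15 is odd.
Hence t = 15 is a counterexample.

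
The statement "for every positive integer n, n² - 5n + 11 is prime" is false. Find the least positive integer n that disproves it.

n = 7

A counterexample is any positive integer n such that n² - 5n + 11 is not prime; we check each in order.
n = 1: n² - 5n + 11 = 7, prime.
n = 2: n² - 5n + 11 = 5, prime.
n = 3: n² - 5n + 11 = 5, prime.
n = 4: n² - 5n + 11 = 7, prime.
n = 5: n² - 5n + 11 = 11, prime.
n = 6: n² - 5n + 11 = 17, prime.
n = 7: n² - 5n + 11 = 25 = 5 × 5, composite.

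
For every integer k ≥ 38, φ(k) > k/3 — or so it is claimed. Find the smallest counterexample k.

k = 42

For k = 38, 39, 40, 41 the conclusion holds.
k = 42: φ(42) = 12 and 42/3 = 14, so φ(42) ≤ 42/3.
Hence k = 42 is a counterexample.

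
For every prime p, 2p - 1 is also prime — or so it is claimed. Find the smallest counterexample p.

p = 5

A counterexample is any prime p such that 2p - 1 is not prime; we check each in order.
For p = 2, 3 the conclusion holds.
p = 5: 2p - 1 = 9 = 3 × 3, not prime.
Hence p = 5 is a counterexample.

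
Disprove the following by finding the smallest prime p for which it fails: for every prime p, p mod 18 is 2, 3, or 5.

We need the least prime p for which the claim fails.
For p = 2, 3, 5 the conclusion holds.
p = 7: 7 mod 18 = 7 — not in {2, 3, 5}.

p = 7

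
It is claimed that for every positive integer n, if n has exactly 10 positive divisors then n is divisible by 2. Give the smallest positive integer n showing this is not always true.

n = 405

For n = 48, 80, 112, 162, 176, 208, 272, 304, 368 the conclusion holds.
n = 405: τ(405) = 10; 405 mod 2 = 1.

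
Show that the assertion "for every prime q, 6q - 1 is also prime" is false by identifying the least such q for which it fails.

Check each prime q in order until 6q - 1 is not prime.
q = 2: 6q - 1 = 11, prime.
q = 3: 6q - 1 = 17, prime.
q = 5: 6q - 1 = 29, prime.
q = 7: 6q - 1 = 41, prime.
q = 11: 6q - 1 = 65 = 5 × 13, not prime.

q = 11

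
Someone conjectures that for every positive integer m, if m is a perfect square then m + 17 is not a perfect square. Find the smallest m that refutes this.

m = 64

m = 1: 1 + 17 = 18, not a perfect square.
m = 4: 4 + 17 = 21, not a perfect square.
m = 9: 9 + 17 = 26, not a perfect square.
m = 16: 16 + 17 = 33, not a perfect square.
m = 25: 25 + 17 = 42, not a perfect square.
m = 36: 36 + 17 = 53, not a perfect square.
m = 49: 49 + 17 = 66, not a perfect square.
m = 64: 64 = 8² and 64 + 17 = 81 = 9².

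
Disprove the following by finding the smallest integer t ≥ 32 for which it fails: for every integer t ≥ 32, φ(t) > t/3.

t = 36

A counterexample is any integer t ≥ 32 such that the claim fails; we check each in order.
For t = 32, 33, 34, 35 the conclusion holds.
t = 36: φ(36) = 12 and 36/3 = 12, so φ(36) ≤ 36/3.
Thus t = 36 disproves the claim, and no smaller t works.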